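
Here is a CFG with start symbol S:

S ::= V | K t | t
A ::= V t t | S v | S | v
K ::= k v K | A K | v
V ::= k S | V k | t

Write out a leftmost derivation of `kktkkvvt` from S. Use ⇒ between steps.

S⇒Kt⇒AKt⇒SvKt⇒VvKt⇒VkvKt⇒VkkvKt⇒kSkkvKt⇒kVkkvKt⇒kkSkkvKt⇒kkVkkvKt⇒kktkkvKt⇒kktkkvvt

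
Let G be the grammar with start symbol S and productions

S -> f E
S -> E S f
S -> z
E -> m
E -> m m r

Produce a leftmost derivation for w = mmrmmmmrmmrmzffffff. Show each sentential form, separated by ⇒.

S ⇒ ESf ⇒ mmrSf ⇒ mmrESff ⇒ mmrmSff ⇒ mmrmESfff ⇒ mmrmmSfff ⇒ mmrmmESffff ⇒ mmrmmmmrSffff ⇒ mmrmmmmrESfffff ⇒ mmrmmmmrmmrSfffff ⇒ mmrmmmmrmmrESffffff ⇒ mmrmmmmrmmrmSffffff ⇒ mmrmmmmrmmrmzffffff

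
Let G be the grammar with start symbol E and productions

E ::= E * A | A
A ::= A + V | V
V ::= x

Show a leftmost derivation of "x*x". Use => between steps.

E => E*A => A*A => V*A => x*A => x*V => x*x

E => E*A   [E ::= E * A]
E*A => A*A   [E ::= A]
A*A => V*A   [A ::= V]
V*A => x*A   [V ::= x]
x*A => x*V   [A ::= V]
x*V => x*x   [V ::= x]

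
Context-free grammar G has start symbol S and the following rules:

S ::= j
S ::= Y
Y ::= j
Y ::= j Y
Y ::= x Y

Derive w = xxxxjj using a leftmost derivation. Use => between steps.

S => Y => xY => xxY => xxxY => xxxxY => xxxxjY => xxxxjj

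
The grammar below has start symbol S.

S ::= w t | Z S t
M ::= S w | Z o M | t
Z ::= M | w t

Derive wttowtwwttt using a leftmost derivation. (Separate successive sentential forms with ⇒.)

S⇒ZSt⇒wtSt⇒wtZStt⇒wtMStt⇒wtZoMStt⇒wtMoMStt⇒wttoMStt⇒wttoSwStt⇒wttowtwStt⇒wttowtwwttt

S ⇒ ZSt   [S ::= Z S t]
ZSt ⇒ wtSt   [Z ::= w t]
wtSt ⇒ wtZStt   [S ::= Z S t]
wtZStt ⇒ wtMStt   [Z ::= M]
wtMStt ⇒ wtZoMStt   [M ::= Z o M]
wtZoMStt ⇒ wtMoMStt   [Z ::= M]
wtMoMStt ⇒ wttoMStt   [M ::= t]
wttoMStt ⇒ wttoSwStt   [M ::= S w]
wttoSwStt ⇒ wttowtwStt   [S ::= w t]
wttowtwStt ⇒ wttowtwwttt   [S ::= w t]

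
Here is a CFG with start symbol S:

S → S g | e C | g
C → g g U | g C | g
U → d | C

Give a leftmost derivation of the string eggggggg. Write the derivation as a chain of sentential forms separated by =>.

S => eC   [S → e C]
eC => eggU   [C → g g U]
eggU => eggC   [U → C]
eggC => eggggU   [C → g g U]
eggggU => eggggC   [U → C]
eggggC => eggggggU   [C → g g U]
eggggggU => eggggggC   [U → C]
eggggggC => eggggggg   [C → g]

S=>eC=>eggU=>eggC=>eggggU=>eggggC=>eggggggU=>eggggggC=>eggggggg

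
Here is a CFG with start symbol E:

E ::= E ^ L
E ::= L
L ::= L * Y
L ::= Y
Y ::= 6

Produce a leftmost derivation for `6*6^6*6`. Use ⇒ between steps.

E ⇒ E^L   [E ::= E ^ L]
E^L ⇒ L^L   [E ::= L]
L^L ⇒ L*Y^L   [L ::= L * Y]
L*Y^L ⇒ Y*Y^L   [L ::= Y]
Y*Y^L ⇒ 6*Y^L   [Y ::= 6]
6*Y^L ⇒ 6*6^L   [Y ::= 6]
6*6^L ⇒ 6*6^L*Y   [L ::= L * Y]
6*6^L*Y ⇒ 6*6^Y*Y   [L ::= Y]
6*6^Y*Y ⇒ 6*6^6*Y   [Y ::= 6]
6*6^6*Y ⇒ 6*6^6*6   [Y ::= 6]

E ⇒ E^L ⇒ L^L ⇒ L*Y^L ⇒ Y*Y^L ⇒ 6*Y^L ⇒ 6*6^L ⇒ 6*6^L*Y ⇒ 6*6^Y*Y ⇒ 6*6^6*Y ⇒ 6*6^6*6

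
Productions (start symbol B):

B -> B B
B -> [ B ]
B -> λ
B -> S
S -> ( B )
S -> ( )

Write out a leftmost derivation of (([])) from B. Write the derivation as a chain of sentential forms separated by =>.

B => S   [B -> S]
S => (B)   [S -> ( B )]
(B) => (S)   [B -> S]
(S) => ((B))   [S -> ( B )]
((B)) => (([B]))   [B -> [ B ]]
(([B])) => (([]))   [B -> λ]

B=>S=>(B)=>(S)=>((B))=>(([B]))=>(([]))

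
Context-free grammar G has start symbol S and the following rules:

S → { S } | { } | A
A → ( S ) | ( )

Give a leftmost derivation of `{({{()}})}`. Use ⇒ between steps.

S ⇒ {S} ⇒ {A} ⇒ {(S)} ⇒ {({S})} ⇒ {({{S}})} ⇒ {({{A}})} ⇒ {({{()}})}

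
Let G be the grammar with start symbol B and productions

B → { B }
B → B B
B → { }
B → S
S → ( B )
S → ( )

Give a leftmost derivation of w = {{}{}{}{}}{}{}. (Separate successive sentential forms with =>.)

B => BB   [B → B B]
BB => BBB   [B → B B]
BBB => {B}BB   [B → { B }]
{B}BB => {BB}BB   [B → B B]
{BB}BB => {BBB}BB   [B → B B]
{BBB}BB => {BBBB}BB   [B → B B]
{BBBB}BB => {{}BBB}BB   [B → { }]
{{}BBB}BB => {{}{}BB}BB   [B → { }]
{{}{}BB}BB => {{}{}{}B}BB   [B → { }]
{{}{}{}B}BB => {{}{}{}{}}BB   [B → { }]
{{}{}{}{}}BB => {{}{}{}{}}{}B   [B → { }]
{{}{}{}{}}{}B => {{}{}{}{}}{}{}   [B → { }]

B => BB => BBB => {B}BB => {BB}BB => {BBB}BB => {BBBB}BB => {{}BBB}BB => {{}{}BB}BB => {{}{}{}B}BB => {{}{}{}{}}BB => {{}{}{}{}}{}B => {{}{}{}{}}{}{}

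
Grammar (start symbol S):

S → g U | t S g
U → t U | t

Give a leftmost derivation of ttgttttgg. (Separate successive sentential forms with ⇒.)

S ⇒ tSg   [S → t S g]
tSg ⇒ ttSgg   [S → t S g]
ttSgg ⇒ ttgUgg   [S → g U]
ttgUgg ⇒ ttgtUgg   [U → t U]
ttgtUgg ⇒ ttgttUgg   [U → t U]
ttgttUgg ⇒ ttgtttUgg   [U → t U]
ttgtttUgg ⇒ ttgttttgg   [U → t]

S ⇒ tSg ⇒ ttSgg ⇒ ttgUgg ⇒ ttgtUgg ⇒ ttgttUgg ⇒ ttgtttUgg ⇒ ttgttttgg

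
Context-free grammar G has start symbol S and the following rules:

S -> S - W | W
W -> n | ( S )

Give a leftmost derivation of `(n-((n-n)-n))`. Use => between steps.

S => W   [S -> W]
W => (S)   [W -> ( S )]
(S) => (S-W)   [S -> S - W]
(S-W) => (W-W)   [S -> W]
(W-W) => (n-W)   [W -> n]
(n-W) => (n-(S))   [W -> ( S )]
(n-(S)) => (n-(S-W))   [S -> S - W]
(n-(S-W)) => (n-(W-W))   [S -> W]
(n-(W-W)) => (n-((S)-W))   [W -> ( S )]
(n-((S)-W)) => (n-((S-W)-W))   [S -> S - W]
(n-((S-W)-W)) => (n-((W-W)-W))   [S -> W]
(n-((W-W)-W)) => (n-((n-W)-W))   [W -> n]
(n-((n-W)-W)) => (n-((n-n)-W))   [W -> n]
(n-((n-n)-W)) => (n-((n-n)-n))   [W -> n]

S=>W=>(S)=>(S-W)=>(W-W)=>(n-W)=>(n-(S))=>(n-(S-W))=>(n-(W-W))=>(n-((S)-W))=>(n-((S-W)-W))=>(n-((W-W)-W))=>(n-((n-W)-W))=>(n-((n-n)-W))=>(n-((n-n)-n))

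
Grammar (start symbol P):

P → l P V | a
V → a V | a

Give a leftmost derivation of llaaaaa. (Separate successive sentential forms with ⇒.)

P ⇒ lPV ⇒ llPVV ⇒ llaVV ⇒ llaaVV ⇒ llaaaVV ⇒ llaaaaV ⇒ llaaaaa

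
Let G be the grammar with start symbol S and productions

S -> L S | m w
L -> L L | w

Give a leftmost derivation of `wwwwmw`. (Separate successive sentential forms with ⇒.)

S ⇒ LS   [S -> L S]
LS ⇒ wS   [L -> w]
wS ⇒ wLS   [S -> L S]
wLS ⇒ wLLS   [L -> L L]
wLLS ⇒ wLLLS   [L -> L L]
wLLLS ⇒ wwLLS   [L -> w]
wwLLS ⇒ wwwLS   [L -> w]
wwwLS ⇒ wwwwS   [L -> w]
wwwwS ⇒ wwwwmw   [S -> m w]

S ⇒ LS ⇒ wS ⇒ wLS ⇒ wLLS ⇒ wLLLS ⇒ wwLLS ⇒ wwwLS ⇒ wwwwS ⇒ wwwwmw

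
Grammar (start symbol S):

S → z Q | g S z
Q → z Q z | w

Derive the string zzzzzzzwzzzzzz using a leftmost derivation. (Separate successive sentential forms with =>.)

S => zQ   [S → z Q]
zQ => zzQz   [Q → z Q z]
zzQz => zzzQzz   [Q → z Q z]
zzzQzz => zzzzQzzz   [Q → z Q z]
zzzzQzzz => zzzzzQzzzz   [Q → z Q z]
zzzzzQzzzz => zzzzzzQzzzzz   [Q → z Q z]
zzzzzzQzzzzz => zzzzzzzQzzzzzz   [Q → z Q z]
zzzzzzzQzzzzzz => zzzzzzzwzzzzzz   [Q → w]

S => zQ => zzQz => zzzQzz => zzzzQzzz => zzzzzQzzzz => zzzzzzQzzzzz => zzzzzzzQzzzzzz => zzzzzzzwzzzzzz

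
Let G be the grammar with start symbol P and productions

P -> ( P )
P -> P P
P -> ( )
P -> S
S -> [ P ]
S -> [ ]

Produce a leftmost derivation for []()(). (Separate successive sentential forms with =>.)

P=>PP=>PPP=>SPP=>[]PP=>[]()P=>[]()()

P => PP   [P -> P P]
PP => PPP   [P -> P P]
PPP => SPP   [P -> S]
SPP => []PP   [S -> [ ]]
[]PP => []()P   [P -> ( )]
[]()P => []()()   [P -> ( )]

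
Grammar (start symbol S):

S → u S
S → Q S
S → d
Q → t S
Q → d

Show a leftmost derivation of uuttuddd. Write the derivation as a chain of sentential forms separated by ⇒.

S ⇒ uS ⇒ uuS ⇒ uuQS ⇒ uutSS ⇒ uutQSS ⇒ uuttSSS ⇒ uuttuSSS ⇒ uuttudSS ⇒ uuttuddS ⇒ uuttuddd

S ⇒ uS   [S → u S]
uS ⇒ uuS   [S → u S]
uuS ⇒ uuQS   [S → Q S]
uuQS ⇒ uutSS   [Q → t S]
uutSS ⇒ uutQSS   [S → Q S]
uutQSS ⇒ uuttSSS   [Q → t S]
uuttSSS ⇒ uuttuSSS   [S → u S]
uuttuSSS ⇒ uuttudSS   [S → d]
uuttudSS ⇒ uuttuddS   [S → d]
uuttuddS ⇒ uuttuddd   [S → d]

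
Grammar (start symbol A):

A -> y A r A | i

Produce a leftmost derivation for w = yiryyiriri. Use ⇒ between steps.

A ⇒ yArA ⇒ yirA ⇒ yiryArA ⇒ yiryyArArA ⇒ yiryyirArA ⇒ yiryyirirA ⇒ yiryyiriri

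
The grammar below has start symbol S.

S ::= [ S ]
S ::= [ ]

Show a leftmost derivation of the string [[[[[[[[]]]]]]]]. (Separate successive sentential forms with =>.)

S => [S]   [S ::= [ S ]]
[S] => [[S]]   [S ::= [ S ]]
[[S]] => [[[S]]]   [S ::= [ S ]]
[[[S]]] => [[[[S]]]]   [S ::= [ S ]]
[[[[S]]]] => [[[[[S]]]]]   [S ::= [ S ]]
[[[[[S]]]]] => [[[[[[S]]]]]]   [S ::= [ S ]]
[[[[[[S]]]]]] => [[[[[[[S]]]]]]]   [S ::= [ S ]]
[[[[[[[S]]]]]]] => [[[[[[[[]]]]]]]]   [S ::= [ ]]

S => [S] => [[S]] => [[[S]]] => [[[[S]]]] => [[[[[S]]]]] => [[[[[[S]]]]]] => [[[[[[[S]]]]]]] => [[[[[[[[]]]]]]]]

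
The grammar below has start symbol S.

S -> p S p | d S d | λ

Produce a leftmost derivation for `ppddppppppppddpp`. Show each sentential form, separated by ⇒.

S ⇒ pSp   [S -> p S p]
pSp ⇒ ppSpp   [S -> p S p]
ppSpp ⇒ ppdSdpp   [S -> d S d]
ppdSdpp ⇒ ppddSddpp   [S -> d S d]
ppddSddpp ⇒ ppddpSpddpp   [S -> p S p]
ppddpSpddpp ⇒ ppddppSppddpp   [S -> p S p]
ppddppSppddpp ⇒ ppddpppSpppddpp   [S -> p S p]
ppddpppSpppddpp ⇒ ppddppppSppppddpp   [S -> p S p]
ppddppppSppppddpp ⇒ ppddppppppppddpp   [S -> λ]

S ⇒ pSp ⇒ ppSpp ⇒ ppdSdpp ⇒ ppddSddpp ⇒ ppddpSpddpp ⇒ ppddppSppddpp ⇒ ppddpppSpppddpp ⇒ ppddppppSppppddpp ⇒ ppddppppppppddpp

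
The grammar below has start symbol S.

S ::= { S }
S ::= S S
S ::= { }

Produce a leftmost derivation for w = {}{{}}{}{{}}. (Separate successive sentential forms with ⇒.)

S ⇒ SS ⇒ {}S ⇒ {}SS ⇒ {}{S}S ⇒ {}{{}}S ⇒ {}{{}}SS ⇒ {}{{}}{}S ⇒ {}{{}}{}{S} ⇒ {}{{}}{}{{}}

S ⇒ SS   [S ::= S S]
SS ⇒ {}S   [S ::= { }]
{}S ⇒ {}SS   [S ::= S S]
{}SS ⇒ {}{S}S   [S ::= { S }]
{}{S}S ⇒ {}{{}}S   [S ::= { }]
{}{{}}S ⇒ {}{{}}SS   [S ::= S S]
{}{{}}SS ⇒ {}{{}}{}S   [S ::= { }]
{}{{}}{}S ⇒ {}{{}}{}{S}   [S ::= { S }]
{}{{}}{}{S} ⇒ {}{{}}{}{{}}   [S ::= { }]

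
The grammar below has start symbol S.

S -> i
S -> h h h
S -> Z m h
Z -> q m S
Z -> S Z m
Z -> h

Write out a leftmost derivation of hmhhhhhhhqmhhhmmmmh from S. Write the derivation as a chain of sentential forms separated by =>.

S => Zmh   [S -> Z m h]
Zmh => SZmmh   [Z -> S Z m]
SZmmh => ZmhZmmh   [S -> Z m h]
ZmhZmmh => hmhZmmh   [Z -> h]
hmhZmmh => hmhSZmmmh   [Z -> S Z m]
hmhSZmmmh => hmhhhhZmmmh   [S -> h h h]
hmhhhhZmmmh => hmhhhhSZmmmmh   [Z -> S Z m]
hmhhhhSZmmmmh => hmhhhhhhhZmmmmh   [S -> h h h]
hmhhhhhhhZmmmmh => hmhhhhhhhqmSmmmmh   [Z -> q m S]
hmhhhhhhhqmSmmmmh => hmhhhhhhhqmhhhmmmmh   [S -> h h h]

S => Zmh => SZmmh => ZmhZmmh => hmhZmmh => hmhSZmmmh => hmhhhhZmmmh => hmhhhhSZmmmmh => hmhhhhhhhZmmmmh => hmhhhhhhhqmSmmmmh => hmhhhhhhhqmhhhmmmmh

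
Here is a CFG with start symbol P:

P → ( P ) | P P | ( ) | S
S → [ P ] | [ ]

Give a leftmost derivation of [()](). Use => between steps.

P => PP   [P → P P]
PP => SP   [P → S]
SP => [P]P   [S → [ P ]]
[P]P => [()]P   [P → ( )]
[()]P => [()]()   [P → ( )]

P => PP => SP => [P]P => [()]P => [()]()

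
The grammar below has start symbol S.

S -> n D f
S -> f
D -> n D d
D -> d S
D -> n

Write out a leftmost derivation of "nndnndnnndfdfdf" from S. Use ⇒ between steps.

S ⇒ nDf ⇒ nnDdf ⇒ nndSdf ⇒ nndnDfdf ⇒ nndnnDdfdf ⇒ nndnndSdfdf ⇒ nndnndnDfdfdf ⇒ nndnndnnDdfdfdf ⇒ nndnndnnndfdfdf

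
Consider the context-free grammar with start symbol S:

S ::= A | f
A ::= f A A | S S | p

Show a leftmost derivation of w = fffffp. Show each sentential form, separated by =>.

S => A   [S ::= A]
A => fAA   [A ::= f A A]
fAA => fSSA   [A ::= S S]
fSSA => fASA   [S ::= A]
fASA => fSSSA   [A ::= S S]
fSSSA => ffSSA   [S ::= f]
ffSSA => fffSA   [S ::= f]
fffSA => fffAA   [S ::= A]
fffAA => fffSSA   [A ::= S S]
fffSSA => ffffSA   [S ::= f]
ffffSA => fffffA   [S ::= f]
fffffA => fffffp   [A ::= p]

S => A => fAA => fSSA => fASA => fSSSA => ffSSA => fffSA => fffAA => fffSSA => ffffSA => fffffA => fffffp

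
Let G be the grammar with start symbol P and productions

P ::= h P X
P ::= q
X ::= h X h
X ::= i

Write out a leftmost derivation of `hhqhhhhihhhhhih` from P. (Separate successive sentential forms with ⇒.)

P ⇒ hPX   [P ::= h P X]
hPX ⇒ hhPXX   [P ::= h P X]
hhPXX ⇒ hhqXX   [P ::= q]
hhqXX ⇒ hhqhXhX   [X ::= h X h]
hhqhXhX ⇒ hhqhhXhhX   [X ::= h X h]
hhqhhXhhX ⇒ hhqhhhXhhhX   [X ::= h X h]
hhqhhhXhhhX ⇒ hhqhhhhXhhhhX   [X ::= h X h]
hhqhhhhXhhhhX ⇒ hhqhhhhihhhhX   [X ::= i]
hhqhhhhihhhhX ⇒ hhqhhhhihhhhhXh   [X ::= h X h]
hhqhhhhihhhhhXh ⇒ hhqhhhhihhhhhih   [X ::= i]

P ⇒ hPX ⇒ hhPXX ⇒ hhqXX ⇒ hhqhXhX ⇒ hhqhhXhhX ⇒ hhqhhhXhhhX ⇒ hhqhhhhXhhhhX ⇒ hhqhhhhihhhhX ⇒ hhqhhhhihhhhhXh ⇒ hhqhhhhihhhhhih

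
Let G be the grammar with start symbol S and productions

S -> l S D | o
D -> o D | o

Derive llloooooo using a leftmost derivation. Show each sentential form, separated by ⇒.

S ⇒ lSD ⇒ llSDD ⇒ lllSDDD ⇒ llloDDD ⇒ lllooDDD ⇒ llloooDDD ⇒ lllooooDD ⇒ llloooooD ⇒ llloooooo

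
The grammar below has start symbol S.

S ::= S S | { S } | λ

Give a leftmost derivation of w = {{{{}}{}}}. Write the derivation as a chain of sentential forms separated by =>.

S => SS   [S ::= S S]
SS => {S}S   [S ::= { S }]
{S}S => {{S}}S   [S ::= { S }]
{{S}}S => {{SS}}S   [S ::= S S]
{{SS}}S => {{{S}S}}S   [S ::= { S }]
{{{S}S}}S => {{{{S}}S}}S   [S ::= { S }]
{{{{S}}S}}S => {{{{}}S}}S   [S ::= λ]
{{{{}}S}}S => {{{{}}SS}}S   [S ::= S S]
{{{{}}SS}}S => {{{{}}{S}S}}S   [S ::= { S }]
{{{{}}{S}S}}S => {{{{}}{}S}}S   [S ::= λ]
{{{{}}{}S}}S => {{{{}}{}}}S   [S ::= λ]
{{{{}}{}}}S => {{{{}}{}}}   [S ::= λ]

S => SS => {S}S => {{S}}S => {{SS}}S => {{{S}S}}S => {{{{S}}S}}S => {{{{}}S}}S => {{{{}}SS}}S => {{{{}}{S}S}}S => {{{{}}{}S}}S => {{{{}}{}}}S => {{{{}}{}}}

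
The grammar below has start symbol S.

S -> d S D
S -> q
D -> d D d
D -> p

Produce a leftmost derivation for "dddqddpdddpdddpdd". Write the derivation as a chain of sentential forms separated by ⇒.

S ⇒ dSD ⇒ ddSDD ⇒ dddSDDD ⇒ dddqDDD ⇒ dddqdDdDD ⇒ dddqddDddDD ⇒ dddqddpddDD ⇒ dddqddpdddDdD ⇒ dddqddpdddpdD ⇒ dddqddpdddpddDd ⇒ dddqddpdddpdddDdd ⇒ dddqddpdddpdddpdd

S ⇒ dSD   [S -> d S D]
dSD ⇒ ddSDD   [S -> d S D]
ddSDD ⇒ dddSDDD   [S -> d S D]
dddSDDD ⇒ dddqDDD   [S -> q]
dddqDDD ⇒ dddqdDdDD   [D -> d D d]
dddqdDdDD ⇒ dddqddDddDD   [D -> d D d]
dddqddDddDD ⇒ dddqddpddDD   [D -> p]
dddqddpddDD ⇒ dddqddpdddDdD   [D -> d D d]
dddqddpdddDdD ⇒ dddqddpdddpdD   [D -> p]
dddqddpdddpdD ⇒ dddqddpdddpddDd   [D -> d D d]
dddqddpdddpddDd ⇒ dddqddpdddpdddDdd   [D -> d D d]
dddqddpdddpdddDdd ⇒ dddqddpdddpdddpdd   [D -> p]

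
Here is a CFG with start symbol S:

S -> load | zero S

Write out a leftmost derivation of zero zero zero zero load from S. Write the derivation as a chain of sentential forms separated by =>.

S => zero S => zero zero S => zero zero zero S => zero zero zero zero S => zero zero zero zero load

S => zero S   [S -> zero S]
zero S => zero zero S   [S -> zero S]
zero zero S => zero zero zero S   [S -> zero S]
zero zero zero S => zero zero zero zero S   [S -> zero S]
zero zero zero zero S => zero zero zero zero load   [S -> load]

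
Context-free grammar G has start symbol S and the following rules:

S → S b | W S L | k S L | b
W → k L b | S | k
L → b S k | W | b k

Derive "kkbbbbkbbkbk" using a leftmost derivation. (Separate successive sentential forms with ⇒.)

S ⇒ WSL   [S → W S L]
WSL ⇒ kLbSL   [W → k L b]
kLbSL ⇒ kWbSL   [L → W]
kWbSL ⇒ kkLbbSL   [W → k L b]
kkLbbSL ⇒ kkWbbSL   [L → W]
kkWbbSL ⇒ kkSbbSL   [W → S]
kkSbbSL ⇒ kkSbbbSL   [S → S b]
kkSbbbSL ⇒ kkbbbbSL   [S → b]
kkbbbbSL ⇒ kkbbbbkSLL   [S → k S L]
kkbbbbkSLL ⇒ kkbbbbkbLL   [S → b]
kkbbbbkbLL ⇒ kkbbbbkbbkL   [L → b k]
kkbbbbkbbkL ⇒ kkbbbbkbbkbk   [L → b k]

S ⇒ WSL ⇒ kLbSL ⇒ kWbSL ⇒ kkLbbSL ⇒ kkWbbSL ⇒ kkSbbSL ⇒ kkSbbbSL ⇒ kkbbbbSL ⇒ kkbbbbkSLL ⇒ kkbbbbkbLL ⇒ kkbbbbkbbkL ⇒ kkbbbbkbbkbk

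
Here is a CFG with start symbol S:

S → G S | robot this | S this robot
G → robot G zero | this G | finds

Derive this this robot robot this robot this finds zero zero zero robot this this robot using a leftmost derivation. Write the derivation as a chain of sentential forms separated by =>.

S => G S => this G S => this this G S => this this robot G zero S => this this robot robot G zero zero S => this this robot robot this G zero zero S => this this robot robot this robot G zero zero zero S => this this robot robot this robot this G zero zero zero S => this this robot robot this robot this finds zero zero zero S => this this robot robot this robot this finds zero zero zero S this robot => this this robot robot this robot this finds zero zero zero robot this this robot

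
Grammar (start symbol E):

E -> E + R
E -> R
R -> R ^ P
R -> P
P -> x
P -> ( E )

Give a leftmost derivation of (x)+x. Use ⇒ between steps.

E ⇒ E+R   [E -> E + R]
E+R ⇒ R+R   [E -> R]
R+R ⇒ P+R   [R -> P]
P+R ⇒ (E)+R   [P -> ( E )]
(E)+R ⇒ (R)+R   [E -> R]
(R)+R ⇒ (P)+R   [R -> P]
(P)+R ⇒ (x)+R   [P -> x]
(x)+R ⇒ (x)+P   [R -> P]
(x)+P ⇒ (x)+x   [P -> x]

E ⇒ E+R ⇒ R+R ⇒ P+R ⇒ (E)+R ⇒ (R)+R ⇒ (P)+R ⇒ (x)+R ⇒ (x)+P ⇒ (x)+x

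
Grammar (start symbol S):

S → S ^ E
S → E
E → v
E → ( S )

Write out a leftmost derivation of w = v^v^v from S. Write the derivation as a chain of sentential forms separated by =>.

S => S^E => S^E^E => E^E^E => v^E^E => v^v^E => v^v^v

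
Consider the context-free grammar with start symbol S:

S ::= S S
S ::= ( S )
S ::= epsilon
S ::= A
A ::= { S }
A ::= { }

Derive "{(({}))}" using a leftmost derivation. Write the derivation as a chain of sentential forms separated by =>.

S => SS => AS => {S}S => {SS}S => {(S)S}S => {((S))S}S => {((A))S}S => {(({}))S}S => {(({}))}S => {(({}))}

S => SS   [S ::= S S]
SS => AS   [S ::= A]
AS => {S}S   [A ::= { S }]
{S}S => {SS}S   [S ::= S S]
{SS}S => {(S)S}S   [S ::= ( S )]
{(S)S}S => {((S))S}S   [S ::= ( S )]
{((S))S}S => {((A))S}S   [S ::= A]
{((A))S}S => {(({}))S}S   [A ::= { }]
{(({}))S}S => {(({}))}S   [S ::= epsilon]
{(({}))}S => {(({}))}   [S ::= epsilon]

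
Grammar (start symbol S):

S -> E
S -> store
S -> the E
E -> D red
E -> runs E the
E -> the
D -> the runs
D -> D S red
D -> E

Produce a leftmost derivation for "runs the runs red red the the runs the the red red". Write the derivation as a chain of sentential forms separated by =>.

S => E => D red => D S red red => E S red red => runs E the S red red => runs D red the S red red => runs E red the S red red => runs D red red the S red red => runs the runs red red the S red red => runs the runs red red the the E red red => runs the runs red red the the runs E the red red => runs the runs red red the the runs the the red red

S => E   [S -> E]
E => D red   [E -> D red]
D red => D S red red   [D -> D S red]
D S red red => E S red red   [D -> E]
E S red red => runs E the S red red   [E -> runs E the]
runs E the S red red => runs D red the S red red   [E -> D red]
runs D red the S red red => runs E red the S red red   [D -> E]
runs E red the S red red => runs D red red the S red red   [E -> D red]
runs D red red the S red red => runs the runs red red the S red red   [D -> the runs]
runs the runs red red the S red red => runs the runs red red the the E red red   [S -> the E]
runs the runs red red the the E red red => runs the runs red red the the runs E the red red   [E -> runs E the]
runs the runs red red the the runs E the red red => runs the runs red red the the runs the the red red   [E -> the]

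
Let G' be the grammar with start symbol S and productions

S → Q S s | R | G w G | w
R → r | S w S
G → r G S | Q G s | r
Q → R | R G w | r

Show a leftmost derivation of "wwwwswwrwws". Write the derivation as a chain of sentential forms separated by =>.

S => QSs => RGwSs => SwSGwSs => QSswSGwSs => RSswSGwSs => SwSSswSGwSs => wwSSswSGwSs => wwwSswSGwSs => wwwwswSGwSs => wwwwswwGwSs => wwwwswwrwSs => wwwwswwrwws

S => QSs   [S → Q S s]
QSs => RGwSs   [Q → R G w]
RGwSs => SwSGwSs   [R → S w S]
SwSGwSs => QSswSGwSs   [S → Q S s]
QSswSGwSs => RSswSGwSs   [Q → R]
RSswSGwSs => SwSSswSGwSs   [R → S w S]
SwSSswSGwSs => wwSSswSGwSs   [S → w]
wwSSswSGwSs => wwwSswSGwSs   [S → w]
wwwSswSGwSs => wwwwswSGwSs   [S → w]
wwwwswSGwSs => wwwwswwGwSs   [S → w]
wwwwswwGwSs => wwwwswwrwSs   [G → r]
wwwwswwrwSs => wwwwswwrwws   [S → w]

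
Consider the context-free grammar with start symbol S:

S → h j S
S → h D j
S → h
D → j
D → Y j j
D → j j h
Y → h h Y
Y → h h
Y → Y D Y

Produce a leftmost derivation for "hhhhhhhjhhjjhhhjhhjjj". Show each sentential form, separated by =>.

S => hDj   [S → h D j]
hDj => hYjjj   [D → Y j j]
hYjjj => hYDYjjj   [Y → Y D Y]
hYDYjjj => hYDYDYjjj   [Y → Y D Y]
hYDYDYjjj => hYDYDYDYjjj   [Y → Y D Y]
hYDYDYDYjjj => hhhYDYDYDYjjj   [Y → h h Y]
hhhYDYDYDYjjj => hhhhhYDYDYDYjjj   [Y → h h Y]
hhhhhYDYDYDYjjj => hhhhhhhDYDYDYjjj   [Y → h h]
hhhhhhhDYDYDYjjj => hhhhhhhjYDYDYjjj   [D → j]
hhhhhhhjYDYDYjjj => hhhhhhhjhhDYDYjjj   [Y → h h]
hhhhhhhjhhDYDYjjj => hhhhhhhjhhjjhYDYjjj   [D → j j h]
hhhhhhhjhhjjhYDYjjj => hhhhhhhjhhjjhhhDYjjj   [Y → h h]
hhhhhhhjhhjjhhhDYjjj => hhhhhhhjhhjjhhhjYjjj   [D → j]
hhhhhhhjhhjjhhhjYjjj => hhhhhhhjhhjjhhhjhhjjj   [Y → h h]

S => hDj => hYjjj => hYDYjjj => hYDYDYjjj => hYDYDYDYjjj => hhhYDYDYDYjjj => hhhhhYDYDYDYjjj => hhhhhhhDYDYDYjjj => hhhhhhhjYDYDYjjj => hhhhhhhjhhDYDYjjj => hhhhhhhjhhjjhYDYjjj => hhhhhhhjhhjjhhhDYjjj => hhhhhhhjhhjjhhhjYjjj => hhhhhhhjhhjjhhhjhhjjj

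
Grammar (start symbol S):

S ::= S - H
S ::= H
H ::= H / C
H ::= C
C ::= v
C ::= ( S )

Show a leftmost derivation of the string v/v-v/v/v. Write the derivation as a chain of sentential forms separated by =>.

S => S-H => H-H => H/C-H => C/C-H => v/C-H => v/v-H => v/v-H/C => v/v-H/C/C => v/v-C/C/C => v/v-v/C/C => v/v-v/v/C => v/v-v/v/v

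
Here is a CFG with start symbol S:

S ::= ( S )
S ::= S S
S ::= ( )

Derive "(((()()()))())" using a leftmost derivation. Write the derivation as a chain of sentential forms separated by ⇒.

S ⇒ (S)   [S ::= ( S )]
(S) ⇒ (SS)   [S ::= S S]
(SS) ⇒ ((S)S)   [S ::= ( S )]
((S)S) ⇒ (((S))S)   [S ::= ( S )]
(((S))S) ⇒ (((SS))S)   [S ::= S S]
(((SS))S) ⇒ (((SSS))S)   [S ::= S S]
(((SSS))S) ⇒ (((()SS))S)   [S ::= ( )]
(((()SS))S) ⇒ (((()()S))S)   [S ::= ( )]
(((()()S))S) ⇒ (((()()()))S)   [S ::= ( )]
(((()()()))S) ⇒ (((()()()))())   [S ::= ( )]

S⇒(S)⇒(SS)⇒((S)S)⇒(((S))S)⇒(((SS))S)⇒(((SSS))S)⇒(((()SS))S)⇒(((()()S))S)⇒(((()()()))S)⇒(((()()()))())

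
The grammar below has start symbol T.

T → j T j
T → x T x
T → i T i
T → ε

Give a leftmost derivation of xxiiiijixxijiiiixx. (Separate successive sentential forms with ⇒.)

T⇒xTx⇒xxTxx⇒xxiTixx⇒xxiiTiixx⇒xxiiiTiiixx⇒xxiiiiTiiiixx⇒xxiiiijTjiiiixx⇒xxiiiijiTijiiiixx⇒xxiiiijixTxijiiiixx⇒xxiiiijixxijiiiixx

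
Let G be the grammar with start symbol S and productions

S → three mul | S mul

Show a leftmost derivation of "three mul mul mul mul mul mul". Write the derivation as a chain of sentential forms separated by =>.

S => S mul   [S → S mul]
S mul => S mul mul   [S → S mul]
S mul mul => S mul mul mul   [S → S mul]
S mul mul mul => S mul mul mul mul   [S → S mul]
S mul mul mul mul => S mul mul mul mul mul   [S → S mul]
S mul mul mul mul mul => three mul mul mul mul mul mul   [S → three mul]

S => S mul => S mul mul => S mul mul mul => S mul mul mul mul => S mul mul mul mul mul => three mul mul mul mul mul mul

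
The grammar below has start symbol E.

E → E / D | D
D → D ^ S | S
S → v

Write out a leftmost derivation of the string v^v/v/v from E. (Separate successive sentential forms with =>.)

E => E/D => E/D/D => D/D/D => D^S/D/D => S^S/D/D => v^S/D/D => v^v/D/D => v^v/S/D => v^v/v/D => v^v/v/S => v^v/v/v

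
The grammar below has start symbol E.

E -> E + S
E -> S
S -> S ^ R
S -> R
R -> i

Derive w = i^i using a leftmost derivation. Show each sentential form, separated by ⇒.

E⇒S⇒S^R⇒R^R⇒i^R⇒i^i

E ⇒ S   [E -> S]
S ⇒ S^R   [S -> S ^ R]
S^R ⇒ R^R   [S -> R]
R^R ⇒ i^R   [R -> i]
i^R ⇒ i^i   [R -> i]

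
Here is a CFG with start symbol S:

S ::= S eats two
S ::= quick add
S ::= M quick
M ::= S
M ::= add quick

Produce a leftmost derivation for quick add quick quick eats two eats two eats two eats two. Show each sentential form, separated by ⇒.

S ⇒ S eats two ⇒ S eats two eats two ⇒ S eats two eats two eats two ⇒ S eats two eats two eats two eats two ⇒ M quick eats two eats two eats two eats two ⇒ S quick eats two eats two eats two eats two ⇒ M quick quick eats two eats two eats two eats two ⇒ S quick quick eats two eats two eats two eats two ⇒ quick add quick quick eats two eats two eats two eats two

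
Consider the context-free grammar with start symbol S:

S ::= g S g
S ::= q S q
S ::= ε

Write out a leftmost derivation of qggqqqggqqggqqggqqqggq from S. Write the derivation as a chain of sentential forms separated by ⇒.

S ⇒ qSq   [S ::= q S q]
qSq ⇒ qgSgq   [S ::= g S g]
qgSgq ⇒ qggSggq   [S ::= g S g]
qggSggq ⇒ qggqSqggq   [S ::= q S q]
qggqSqggq ⇒ qggqqSqqggq   [S ::= q S q]
qggqqSqqggq ⇒ qggqqqSqqqggq   [S ::= q S q]
qggqqqSqqqggq ⇒ qggqqqgSgqqqggq   [S ::= g S g]
qggqqqgSgqqqggq ⇒ qggqqqggSggqqqggq   [S ::= g S g]
qggqqqggSggqqqggq ⇒ qggqqqggqSqggqqqggq   [S ::= q S q]
qggqqqggqSqggqqqggq ⇒ qggqqqggqqSqqggqqqggq   [S ::= q S q]
qggqqqggqqSqqggqqqggq ⇒ qggqqqggqqgSgqqggqqqggq   [S ::= g S g]
qggqqqggqqgSgqqggqqqggq ⇒ qggqqqggqqggqqggqqqggq   [S ::= ε]

S ⇒ qSq ⇒ qgSgq ⇒ qggSggq ⇒ qggqSqggq ⇒ qggqqSqqggq ⇒ qggqqqSqqqggq ⇒ qggqqqgSgqqqggq ⇒ qggqqqggSggqqqggq ⇒ qggqqqggqSqggqqqggq ⇒ qggqqqggqqSqqggqqqggq ⇒ qggqqqggqqgSgqqggqqqggq ⇒ qggqqqggqqggqqggqqqggq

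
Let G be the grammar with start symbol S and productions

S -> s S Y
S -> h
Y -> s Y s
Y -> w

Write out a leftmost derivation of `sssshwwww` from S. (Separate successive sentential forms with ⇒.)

S ⇒ sSY   [S -> s S Y]
sSY ⇒ ssSYY   [S -> s S Y]
ssSYY ⇒ sssSYYY   [S -> s S Y]
sssSYYY ⇒ ssssSYYYY   [S -> s S Y]
ssssSYYYY ⇒ sssshYYYY   [S -> h]
sssshYYYY ⇒ sssshwYYY   [Y -> w]
sssshwYYY ⇒ sssshwwYY   [Y -> w]
sssshwwYY ⇒ sssshwwwY   [Y -> w]
sssshwwwY ⇒ sssshwwww   [Y -> w]

S ⇒ sSY ⇒ ssSYY ⇒ sssSYYY ⇒ ssssSYYYY ⇒ sssshYYYY ⇒ sssshwYYY ⇒ sssshwwYY ⇒ sssshwwwY ⇒ sssshwwww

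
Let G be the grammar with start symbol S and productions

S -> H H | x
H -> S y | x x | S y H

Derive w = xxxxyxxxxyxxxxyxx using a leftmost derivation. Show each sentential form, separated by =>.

S => HH => SyH => HHyH => SyHHyH => HHyHHyH => SyHHyHHyH => HHyHHyHHyH => xxHyHHyHHyH => xxxxyHHyHHyH => xxxxyxxHyHHyH => xxxxyxxxxyHHyH => xxxxyxxxxyxxHyH => xxxxyxxxxyxxxxyH => xxxxyxxxxyxxxxyxx

S => HH   [S -> H H]
HH => SyH   [H -> S y]
SyH => HHyH   [S -> H H]
HHyH => SyHHyH   [H -> S y H]
SyHHyH => HHyHHyH   [S -> H H]
HHyHHyH => SyHHyHHyH   [H -> S y H]
SyHHyHHyH => HHyHHyHHyH   [S -> H H]
HHyHHyHHyH => xxHyHHyHHyH   [H -> x x]
xxHyHHyHHyH => xxxxyHHyHHyH   [H -> x x]
xxxxyHHyHHyH => xxxxyxxHyHHyH   [H -> x x]
xxxxyxxHyHHyH => xxxxyxxxxyHHyH   [H -> x x]
xxxxyxxxxyHHyH => xxxxyxxxxyxxHyH   [H -> x x]
xxxxyxxxxyxxHyH => xxxxyxxxxyxxxxyH   [H -> x x]
xxxxyxxxxyxxxxyH => xxxxyxxxxyxxxxyxx   [H -> x x]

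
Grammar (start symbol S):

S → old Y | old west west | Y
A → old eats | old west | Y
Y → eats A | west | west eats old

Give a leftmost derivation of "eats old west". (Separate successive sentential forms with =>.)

S => Y   [S → Y]
Y => eats A   [Y → eats A]
eats A => eats old west   [A → old west]

S => Y => eats A => eats old west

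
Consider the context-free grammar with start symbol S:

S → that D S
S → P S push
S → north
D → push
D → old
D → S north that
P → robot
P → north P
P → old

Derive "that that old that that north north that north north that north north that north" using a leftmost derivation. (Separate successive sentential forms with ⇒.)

S ⇒ that D S ⇒ that S north that S ⇒ that that D S north that S ⇒ that that old S north that S ⇒ that that old that D S north that S ⇒ that that old that S north that S north that S ⇒ that that old that that D S north that S north that S ⇒ that that old that that S north that S north that S north that S ⇒ that that old that that north north that S north that S north that S ⇒ that that old that that north north that north north that S north that S ⇒ that that old that that north north that north north that north north that S ⇒ that that old that that north north that north north that north north that north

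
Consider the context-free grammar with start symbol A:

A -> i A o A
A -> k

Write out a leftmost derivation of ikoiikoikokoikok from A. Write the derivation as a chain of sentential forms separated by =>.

A => iAoA => ikoA => ikoiAoA => ikoiiAoAoA => ikoiikoAoA => ikoiikoiAoAoA => ikoiikoikoAoA => ikoiikoikokoA => ikoiikoikokoiAoA => ikoiikoikokoikoA => ikoiikoikokoikok

A => iAoA   [A -> i A o A]
iAoA => ikoA   [A -> k]
ikoA => ikoiAoA   [A -> i A o A]
ikoiAoA => ikoiiAoAoA   [A -> i A o A]
ikoiiAoAoA => ikoiikoAoA   [A -> k]
ikoiikoAoA => ikoiikoiAoAoA   [A -> i A o A]
ikoiikoiAoAoA => ikoiikoikoAoA   [A -> k]
ikoiikoikoAoA => ikoiikoikokoA   [A -> k]
ikoiikoikokoA => ikoiikoikokoiAoA   [A -> i A o A]
ikoiikoikokoiAoA => ikoiikoikokoikoA   [A -> k]
ikoiikoikokoikoA => ikoiikoikokoikok   [A -> k]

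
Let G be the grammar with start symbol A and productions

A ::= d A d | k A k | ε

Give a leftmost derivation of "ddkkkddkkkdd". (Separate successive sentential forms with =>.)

A=>dAd=>ddAdd=>ddkAkdd=>ddkkAkkdd=>ddkkkAkkkdd=>ddkkkdAdkkkdd=>ddkkkddkkkdd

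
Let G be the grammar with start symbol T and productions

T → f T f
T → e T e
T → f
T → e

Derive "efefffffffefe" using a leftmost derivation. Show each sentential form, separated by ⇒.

T ⇒ eTe ⇒ efTfe ⇒ efeTefe ⇒ efefTfefe ⇒ efeffTffefe ⇒ efefffTfffefe ⇒ efefffffffefe

T ⇒ eTe   [T → e T e]
eTe ⇒ efTfe   [T → f T f]
efTfe ⇒ efeTefe   [T → e T e]
efeTefe ⇒ efefTfefe   [T → f T f]
efefTfefe ⇒ efeffTffefe   [T → f T f]
efeffTffefe ⇒ efefffTfffefe   [T → f T f]
efefffTfffefe ⇒ efefffffffefe   [T → f]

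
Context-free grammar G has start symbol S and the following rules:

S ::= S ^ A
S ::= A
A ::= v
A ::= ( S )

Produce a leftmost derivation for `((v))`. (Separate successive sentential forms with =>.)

S => A => (S) => (A) => ((S)) => ((A)) => ((v))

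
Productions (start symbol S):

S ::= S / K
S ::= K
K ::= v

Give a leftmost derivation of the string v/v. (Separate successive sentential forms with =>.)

S => S/K => K/K => v/K => v/v

S => S/K   [S ::= S / K]
S/K => K/K   [S ::= K]
K/K => v/K   [K ::= v]
v/K => v/v   [K ::= v]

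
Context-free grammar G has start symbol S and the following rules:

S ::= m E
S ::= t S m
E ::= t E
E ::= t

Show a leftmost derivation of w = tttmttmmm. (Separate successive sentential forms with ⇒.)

S ⇒ tSm   [S ::= t S m]
tSm ⇒ ttSmm   [S ::= t S m]
ttSmm ⇒ tttSmmm   [S ::= t S m]
tttSmmm ⇒ tttmEmmm   [S ::= m E]
tttmEmmm ⇒ tttmtEmmm   [E ::= t E]
tttmtEmmm ⇒ tttmttmmm   [E ::= t]

S ⇒ tSm ⇒ ttSmm ⇒ tttSmmm ⇒ tttmEmmm ⇒ tttmtEmmm ⇒ tttmttmmm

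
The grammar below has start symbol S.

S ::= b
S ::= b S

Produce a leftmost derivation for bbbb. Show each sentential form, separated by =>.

S=>bS=>bbS=>bbbS=>bbbb

S => bS   [S ::= b S]
bS => bbS   [S ::= b S]
bbS => bbbS   [S ::= b S]
bbbS => bbbb   [S ::= b]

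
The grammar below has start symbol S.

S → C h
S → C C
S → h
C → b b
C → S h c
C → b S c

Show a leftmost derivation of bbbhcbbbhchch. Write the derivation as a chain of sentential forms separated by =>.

S=>Ch=>Shch=>CChch=>bScChch=>bChcChch=>bbbhcChch=>bbbhcbSchch=>bbbhcbChchch=>bbbhcbbbhchch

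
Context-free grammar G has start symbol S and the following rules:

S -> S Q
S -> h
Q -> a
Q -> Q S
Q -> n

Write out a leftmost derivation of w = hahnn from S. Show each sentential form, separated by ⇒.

S ⇒ SQ   [S -> S Q]
SQ ⇒ SQQ   [S -> S Q]
SQQ ⇒ SQQQ   [S -> S Q]
SQQQ ⇒ hQQQ   [S -> h]
hQQQ ⇒ hQSQQ   [Q -> Q S]
hQSQQ ⇒ haSQQ   [Q -> a]
haSQQ ⇒ hahQQ   [S -> h]
hahQQ ⇒ hahnQ   [Q -> n]
hahnQ ⇒ hahnn   [Q -> n]

S ⇒ SQ ⇒ SQQ ⇒ SQQQ ⇒ hQQQ ⇒ hQSQQ ⇒ haSQQ ⇒ hahQQ ⇒ hahnQ ⇒ hahnn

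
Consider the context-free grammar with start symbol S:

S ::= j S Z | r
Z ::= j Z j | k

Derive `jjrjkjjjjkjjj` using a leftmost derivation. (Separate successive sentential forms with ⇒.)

S ⇒ jSZ ⇒ jjSZZ ⇒ jjrZZ ⇒ jjrjZjZ ⇒ jjrjkjZ ⇒ jjrjkjjZj ⇒ jjrjkjjjZjj ⇒ jjrjkjjjjZjjj ⇒ jjrjkjjjjkjjj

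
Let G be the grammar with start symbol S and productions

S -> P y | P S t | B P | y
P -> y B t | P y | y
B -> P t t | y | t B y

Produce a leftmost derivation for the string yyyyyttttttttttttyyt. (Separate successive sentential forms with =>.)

S => PSt => PySt => yBtySt => yPtttySt => yyBttttySt => yyPttttttySt => yyyBtttttttySt => yyyPtttttttttySt => yyyyBttttttttttySt => yyyyPttttttttttttySt => yyyyyttttttttttttySt => yyyyyttttttttttttyyt

S => PSt   [S -> P S t]
PSt => PySt   [P -> P y]
PySt => yBtySt   [P -> y B t]
yBtySt => yPtttySt   [B -> P t t]
yPtttySt => yyBttttySt   [P -> y B t]
yyBttttySt => yyPttttttySt   [B -> P t t]
yyPttttttySt => yyyBtttttttySt   [P -> y B t]
yyyBtttttttySt => yyyPtttttttttySt   [B -> P t t]
yyyPtttttttttySt => yyyyBttttttttttySt   [P -> y B t]
yyyyBttttttttttySt => yyyyPttttttttttttySt   [B -> P t t]
yyyyPttttttttttttySt => yyyyyttttttttttttySt   [P -> y]
yyyyyttttttttttttySt => yyyyyttttttttttttyyt   [S -> y]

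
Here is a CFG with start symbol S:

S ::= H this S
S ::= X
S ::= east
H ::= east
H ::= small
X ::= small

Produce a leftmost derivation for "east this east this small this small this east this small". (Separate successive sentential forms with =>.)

S => H this S   [S ::= H this S]
H this S => east this S   [H ::= east]
east this S => east this H this S   [S ::= H this S]
east this H this S => east this east this S   [H ::= east]
east this east this S => east this east this H this S   [S ::= H this S]
east this east this H this S => east this east this small this S   [H ::= small]
east this east this small this S => east this east this small this H this S   [S ::= H this S]
east this east this small this H this S => east this east this small this small this S   [H ::= small]
east this east this small this small this S => east this east this small this small this H this S   [S ::= H this S]
east this east this small this small this H this S => east this east this small this small this east this S   [H ::= east]
east this east this small this small this east this S => east this east this small this small this east this X   [S ::= X]
east this east this small this small this east this X => east this east this small this small this east this small   [X ::= small]

S => H this S => east this S => east this H this S => east this east this S => east this east this H this S => east this east this small this S => east this east this small this H this S => east this east this small this small this S => east this east this small this small this H this S => east this east this small this small this east this S => east this east this small this small this east this X => east this east this small this small this east this small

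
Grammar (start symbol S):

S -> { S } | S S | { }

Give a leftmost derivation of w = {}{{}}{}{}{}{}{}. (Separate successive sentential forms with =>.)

S => SS => SSS => SSSS => {}SSS => {}SSSS => {}SSSSS => {}SSSSSS => {}{S}SSSSS => {}{{}}SSSSS => {}{{}}{}SSSS => {}{{}}{}{}SSS => {}{{}}{}{}{}SS => {}{{}}{}{}{}{}S => {}{{}}{}{}{}{}{}

S => SS   [S -> S S]
SS => SSS   [S -> S S]
SSS => SSSS   [S -> S S]
SSSS => {}SSS   [S -> { }]
{}SSS => {}SSSS   [S -> S S]
{}SSSS => {}SSSSS   [S -> S S]
{}SSSSS => {}SSSSSS   [S -> S S]
{}SSSSSS => {}{S}SSSSS   [S -> { S }]
{}{S}SSSSS => {}{{}}SSSSS   [S -> { }]
{}{{}}SSSSS => {}{{}}{}SSSS   [S -> { }]
{}{{}}{}SSSS => {}{{}}{}{}SSS   [S -> { }]
{}{{}}{}{}SSS => {}{{}}{}{}{}SS   [S -> { }]
{}{{}}{}{}{}SS => {}{{}}{}{}{}{}S   [S -> { }]
{}{{}}{}{}{}{}S => {}{{}}{}{}{}{}{}   [S -> { }]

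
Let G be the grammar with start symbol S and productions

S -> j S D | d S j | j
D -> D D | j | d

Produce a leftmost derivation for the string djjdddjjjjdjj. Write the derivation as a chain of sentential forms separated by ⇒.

S⇒dSj⇒djSDj⇒djjSDDj⇒djjdSjDDj⇒djjddSjjDDj⇒djjdddSjjjDDj⇒djjdddjjjjDDj⇒djjdddjjjjdDj⇒djjdddjjjjdjj

S ⇒ dSj   [S -> d S j]
dSj ⇒ djSDj   [S -> j S D]
djSDj ⇒ djjSDDj   [S -> j S D]
djjSDDj ⇒ djjdSjDDj   [S -> d S j]
djjdSjDDj ⇒ djjddSjjDDj   [S -> d S j]
djjddSjjDDj ⇒ djjdddSjjjDDj   [S -> d S j]
djjdddSjjjDDj ⇒ djjdddjjjjDDj   [S -> j]
djjdddjjjjDDj ⇒ djjdddjjjjdDj   [D -> d]
djjdddjjjjdDj ⇒ djjdddjjjjdjj   [D -> j]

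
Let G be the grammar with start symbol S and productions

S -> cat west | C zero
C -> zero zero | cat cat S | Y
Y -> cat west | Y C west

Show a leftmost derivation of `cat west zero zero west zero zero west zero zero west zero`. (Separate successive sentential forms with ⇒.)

S ⇒ C zero ⇒ Y zero ⇒ Y C west zero ⇒ Y C west C west zero ⇒ Y C west C west C west zero ⇒ cat west C west C west C west zero ⇒ cat west zero zero west C west C west zero ⇒ cat west zero zero west zero zero west C west zero ⇒ cat west zero zero west zero zero west zero zero west zero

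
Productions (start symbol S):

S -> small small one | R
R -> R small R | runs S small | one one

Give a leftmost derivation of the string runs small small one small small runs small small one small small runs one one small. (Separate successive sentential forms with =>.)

S => R => R small R => runs S small small R => runs small small one small small R => runs small small one small small R small R => runs small small one small small runs S small small R => runs small small one small small runs small small one small small R => runs small small one small small runs small small one small small runs S small => runs small small one small small runs small small one small small runs R small => runs small small one small small runs small small one small small runs one one small

S => R   [S -> R]
R => R small R   [R -> R small R]
R small R => runs S small small R   [R -> runs S small]
runs S small small R => runs small small one small small R   [S -> small small one]
runs small small one small small R => runs small small one small small R small R   [R -> R small R]
runs small small one small small R small R => runs small small one small small runs S small small R   [R -> runs S small]
runs small small one small small runs S small small R => runs small small one small small runs small small one small small R   [S -> small small one]
runs small small one small small runs small small one small small R => runs small small one small small runs small small one small small runs S small   [R -> runs S small]
runs small small one small small runs small small one small small runs S small => runs small small one small small runs small small one small small runs R small   [S -> R]
runs small small one small small runs small small one small small runs R small => runs small small one small small runs small small one small small runs one one small   [R -> one one]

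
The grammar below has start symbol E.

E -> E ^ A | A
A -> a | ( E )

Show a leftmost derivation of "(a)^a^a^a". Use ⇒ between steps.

E ⇒ E^A ⇒ E^A^A ⇒ E^A^A^A ⇒ A^A^A^A ⇒ (E)^A^A^A ⇒ (A)^A^A^A ⇒ (a)^A^A^A ⇒ (a)^a^A^A ⇒ (a)^a^a^A ⇒ (a)^a^a^a

E ⇒ E^A   [E -> E ^ A]
E^A ⇒ E^A^A   [E -> E ^ A]
E^A^A ⇒ E^A^A^A   [E -> E ^ A]
E^A^A^A ⇒ A^A^A^A   [E -> A]
A^A^A^A ⇒ (E)^A^A^A   [A -> ( E )]
(E)^A^A^A ⇒ (A)^A^A^A   [E -> A]
(A)^A^A^A ⇒ (a)^A^A^A   [A -> a]
(a)^A^A^A ⇒ (a)^a^A^A   [A -> a]
(a)^a^A^A ⇒ (a)^a^a^A   [A -> a]
(a)^a^a^A ⇒ (a)^a^a^a   [A -> a]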